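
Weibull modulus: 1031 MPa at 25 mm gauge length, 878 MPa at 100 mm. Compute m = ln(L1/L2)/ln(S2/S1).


Formula: m = ln(L1/L2) / ln(S2/S1)
Step 1: ln(L1/L2) = ln(25/100) = -1.38629
Step 2: S2/S1 = 878/1031 = 0.8516
Step 3: ln(S2/S1) = ln(0.8516) = -0.16064
Step 4: m = -1.38629 / -0.16064 = 8.63

8.63 (Weibull m)


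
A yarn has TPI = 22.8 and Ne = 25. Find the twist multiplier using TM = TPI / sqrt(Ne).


Formula: TM = TPI / sqrt(Ne)
Step 1: sqrt(Ne) = sqrt(25) = 5
Step 2: TM = 22.8 / 5 = 4.56

4.56 TM


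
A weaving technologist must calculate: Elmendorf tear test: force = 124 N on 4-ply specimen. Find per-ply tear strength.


Formula: Per-ply strength = Total force / Number of plies
Per-ply = 124 N / 4
Per-ply = 31 N

31 N


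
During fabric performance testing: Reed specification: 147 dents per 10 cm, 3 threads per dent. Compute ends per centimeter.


Formula: EPC = (dents per 10 cm * ends per dent) / 10
Step 1: Total ends per 10 cm = 147 * 3 = 441
Step 2: EPC = 441 / 10 = 44.1 ends/cm

44.1 ends/cm


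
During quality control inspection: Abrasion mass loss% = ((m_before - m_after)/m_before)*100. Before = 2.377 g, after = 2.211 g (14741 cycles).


Formula: Mass loss% = ((m_before - m_after) / m_before) * 100
Step 1: Mass loss = 2.377 - 2.211 = 0.166 g
Step 2: Ratio = 0.166 / 2.377 = 0.0698359
Step 3: Mass loss% = 0.0698359 * 100 = 6.98359% ≈ 6.98%

6.98%


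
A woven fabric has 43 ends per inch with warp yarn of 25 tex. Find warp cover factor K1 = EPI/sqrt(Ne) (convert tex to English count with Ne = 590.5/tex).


Formula: K1 = EPI / sqrt(Ne), with Ne = 590.5 / tex_warp
Step 1: Ne = 590.5 / 25 = 23.62
Step 2: sqrt(Ne) = sqrt(23.62) = 4.86
Step 3: K1 = 43 / 4.86 = 8.8

8.8


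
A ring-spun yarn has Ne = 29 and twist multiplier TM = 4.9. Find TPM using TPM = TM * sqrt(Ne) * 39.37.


Formula: TPM = TM * sqrt(Ne) * 39.37
Step 1: sqrt(Ne) = sqrt(29) = 5.3852
Step 2: TM * sqrt(Ne) = 4.9 * 5.3852 = 26.3875
Step 3: TPM = 26.3875 * 39.37 = 1039 twists/m

1039 twists/m


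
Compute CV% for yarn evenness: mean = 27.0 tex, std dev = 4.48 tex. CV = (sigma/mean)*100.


Formula: CV% = (standard deviation / mean) * 100
Step 1: Ratio = 4.48 / 27.0 = 0.165926
Step 2: CV% = 0.165926 * 100 = 16.5926% ≈ 16.6%

16.6%


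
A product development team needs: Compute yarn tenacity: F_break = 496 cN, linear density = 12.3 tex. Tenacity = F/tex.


Formula: Tenacity = Breaking force / Linear density
Tenacity = 496 cN / 12.3 tex
Tenacity = 40.33 cN/tex

40.33 cN/tex


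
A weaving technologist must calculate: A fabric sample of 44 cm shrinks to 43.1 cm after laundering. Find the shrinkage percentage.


Formula: Shrinkage% = ((L_before - L_after) / L_before) * 100
Step 1: Shrinkage = 44 - 43.1 = 0.9 cm
Step 2: Shrinkage% = (0.9 / 44) * 100
Step 3: Shrinkage% = 0.020455 * 100 = 2.0455% ≈ 2.0%

2.0%


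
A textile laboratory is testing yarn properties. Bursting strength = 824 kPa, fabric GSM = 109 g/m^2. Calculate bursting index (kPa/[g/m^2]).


Formula: Bursting Index = Bursting Strength / Fabric GSM
BI = 824 kPa / 109 g/m^2
BI = 7.560 kPa/(g/m^2)

7.560 kPa/(g/m^2)


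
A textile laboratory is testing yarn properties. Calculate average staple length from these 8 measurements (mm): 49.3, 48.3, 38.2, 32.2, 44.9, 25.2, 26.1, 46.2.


Formula: Mean = sum of lengths / count
Sum = 49.3 + 48.3 + 38.2 + 32.2 + 44.9 + 25.2 + 26.1 + 46.2
Sum = 310.4 mm
Mean = 310.4 / 8 = 38.80 mm

38.80 mm


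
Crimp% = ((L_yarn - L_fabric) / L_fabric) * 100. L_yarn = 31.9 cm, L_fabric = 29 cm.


Formula: Crimp% = ((L_yarn - L_fabric) / L_fabric) * 100
Step 1: Extension = 31.9 - 29 = 2.9 cm
Step 2: Crimp% = (2.9 / 29) * 100
Step 3: Crimp% = 0.1 * 100 = 10.0%

10.0%


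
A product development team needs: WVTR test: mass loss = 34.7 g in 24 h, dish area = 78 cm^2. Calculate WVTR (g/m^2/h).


Formula: WVTR = mass_loss / (area * time)
Step 1: Convert area: 78 cm^2 = 0.0078 m^2
Step 2: WVTR = 34.7 g / (0.0078 m^2 * 24 h)
Step 3: WVTR = 34.7 / 0.1872 = 185.4 g/m^2/h

185.4 g/m^2/h


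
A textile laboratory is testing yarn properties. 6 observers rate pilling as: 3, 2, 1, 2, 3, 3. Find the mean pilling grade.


Formula: Mean = sum / count
Sum = 3 + 2 + 1 + 2 + 3 + 3 = 14
Mean = 14 / 6 = 2.3

2.3


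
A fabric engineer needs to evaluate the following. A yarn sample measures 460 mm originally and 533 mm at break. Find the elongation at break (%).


Formula: Elongation (%) = ((L_break - L0) / L0) * 100
Step 1: Extension = 533 - 460 = 73 mm
Step 2: Elongation = (73 / 460) * 100
Step 3: Elongation = 0.158696 * 100 = 15.8696% ≈ 15.9%

15.9%


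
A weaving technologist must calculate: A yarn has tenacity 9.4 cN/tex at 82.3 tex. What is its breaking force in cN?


Formula: Breaking force = Tenacity * Linear density
F = 9.4 cN/tex * 82.3 tex
F = 773.62 cN

773.62 cN


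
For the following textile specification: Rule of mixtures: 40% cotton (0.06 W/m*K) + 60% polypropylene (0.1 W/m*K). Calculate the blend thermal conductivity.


Formula: Blend property = (fraction_A * property_A) + (fraction_B * property_B)
Step 1: Contribution A = 40/100 * 0.06 W/m*K = 0.024 W/m*K
Step 2: Contribution B = 60/100 * 0.1 W/m*K = 0.06 W/m*K
Step 3: Blend thermal conductivity = 0.024 + 0.06 = 0.084 W/m*K

0.084 W/m*K


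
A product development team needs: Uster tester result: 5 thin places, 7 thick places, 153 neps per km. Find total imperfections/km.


Formula: Total = thin places + thick places + neps
Total = 5 + 7 + 153
Total = 165 imperfections/km

165 imperfections/km


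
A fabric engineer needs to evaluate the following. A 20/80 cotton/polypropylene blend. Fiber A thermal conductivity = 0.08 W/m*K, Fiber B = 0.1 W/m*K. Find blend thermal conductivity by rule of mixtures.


Formula: Blend property = (fraction_A * property_A) + (fraction_B * property_B)
Step 1: Contribution A = 20/100 * 0.08 W/m*K = 0.016 W/m*K
Step 2: Contribution B = 80/100 * 0.1 W/m*K = 0.08 W/m*K
Step 3: Blend thermal conductivity = 0.016 + 0.08 = 0.096 W/m*K

0.096 W/m*K


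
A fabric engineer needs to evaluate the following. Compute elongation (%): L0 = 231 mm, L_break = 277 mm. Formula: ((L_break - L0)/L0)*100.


Formula: Elongation (%) = ((L_break - L0) / L0) * 100
Step 1: Extension = 277 - 231 = 46 mm
Step 2: Elongation = (46 / 231) * 100
Step 3: Elongation = 0.199134 * 100 = 19.9134% ≈ 19.9%

19.9%


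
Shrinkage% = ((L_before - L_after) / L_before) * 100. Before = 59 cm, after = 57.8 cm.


Formula: Shrinkage% = ((L_before - L_after) / L_before) * 100
Step 1: Shrinkage = 59 - 57.8 = 1.2 cm
Step 2: Shrinkage% = (1.2 / 59) * 100
Step 3: Shrinkage% = 0.020339 * 100 = 2.0339% ≈ 2.0%

2.0%


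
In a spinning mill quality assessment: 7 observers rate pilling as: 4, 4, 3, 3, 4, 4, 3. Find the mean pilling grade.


Formula: Mean = sum / count
Sum = 4 + 4 + 3 + 3 + 4 + 4 + 3 = 25
Mean = 25 / 7 = 3.6

3.6


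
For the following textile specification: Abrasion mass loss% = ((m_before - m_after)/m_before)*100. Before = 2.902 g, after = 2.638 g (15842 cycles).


Formula: Mass loss% = ((m_before - m_after) / m_before) * 100
Step 1: Mass loss = 2.902 - 2.638 = 0.264 g
Step 2: Ratio = 0.264 / 2.902 = 0.0909717
Step 3: Mass loss% = 0.0909717 * 100 = 9.09717% ≈ 9.10%

9.10%


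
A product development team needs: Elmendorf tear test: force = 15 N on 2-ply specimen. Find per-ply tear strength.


Formula: Per-ply strength = Total force / Number of plies
Per-ply = 15 N / 2
Per-ply = 7.5 N

7.5 N


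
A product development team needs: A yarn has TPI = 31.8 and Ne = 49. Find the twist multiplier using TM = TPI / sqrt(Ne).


Formula: TM = TPI / sqrt(Ne)
Step 1: sqrt(Ne) = sqrt(49) = 7
Step 2: TM = 31.8 / 7 = 4.54

4.54 TM


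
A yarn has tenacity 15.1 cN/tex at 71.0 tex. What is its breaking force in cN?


Formula: Breaking force = Tenacity * Linear density
F = 15.1 cN/tex * 71.0 tex
F = 1072.10 cN

1072.10 cN


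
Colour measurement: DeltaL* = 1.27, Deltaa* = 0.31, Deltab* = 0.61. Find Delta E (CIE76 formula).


Formula: Delta E = sqrt(dL*^2 + da*^2 + db*^2)
Step 1: dL*^2 = 1.27^2 = 1.6129
Step 2: da*^2 = 0.31^2 = 0.0961
Step 3: db*^2 = 0.61^2 = 0.3721
Step 4: Sum = 1.6129 + 0.0961 + 0.3721 = 2.0811
Step 5: Delta E = sqrt(2.0811) = 1.44

1.44 Delta E


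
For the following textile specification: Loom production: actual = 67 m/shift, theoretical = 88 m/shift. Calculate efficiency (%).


Formula: Efficiency% = (Actual output / Theoretical output) * 100
Efficiency% = (67 / 88) * 100
Efficiency% = 0.761364 * 100 = 76.1364% ≈ 76.1%

76.1%


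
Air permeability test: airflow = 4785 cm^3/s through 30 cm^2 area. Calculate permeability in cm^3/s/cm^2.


Formula: Air Permeability = Airflow / Test Area
AP = 4785 cm^3/s / 30 cm^2
AP = 159.5 cm^3/s/cm^2

159.5 cm^3/s/cm^2


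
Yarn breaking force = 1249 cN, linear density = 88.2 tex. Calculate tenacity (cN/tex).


Formula: Tenacity = Breaking force / Linear density
Tenacity = 1249 cN / 88.2 tex
Tenacity = 14.16 cN/tex

14.16 cN/tex


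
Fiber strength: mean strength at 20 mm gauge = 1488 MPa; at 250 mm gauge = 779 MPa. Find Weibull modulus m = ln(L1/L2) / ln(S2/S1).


Formula: m = ln(L1/L2) / ln(S2/S1)
Step 1: ln(L1/L2) = ln(20/250) = -2.52573
Step 2: S2/S1 = 779/1488 = 0.52352
Step 3: ln(S2/S1) = ln(0.52352) = -0.64718
Step 4: m = -2.52573 / -0.64718 = 3.90

3.90 (Weibull m)


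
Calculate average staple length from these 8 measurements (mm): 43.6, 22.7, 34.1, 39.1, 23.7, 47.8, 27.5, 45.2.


Formula: Mean = sum of lengths / count
Sum = 43.6 + 22.7 + 34.1 + 39.1 + 23.7 + 47.8 + 27.5 + 45.2
Sum = 283.7 mm
Mean = 283.7 / 8 = 35.46 mm

35.46 mm


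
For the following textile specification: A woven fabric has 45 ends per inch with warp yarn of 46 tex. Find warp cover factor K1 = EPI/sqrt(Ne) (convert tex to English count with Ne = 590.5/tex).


Formula: K1 = EPI / sqrt(Ne), with Ne = 590.5 / tex_warp
Step 1: Ne = 590.5 / 46 = 12.837
Step 2: sqrt(Ne) = sqrt(12.837) = 3.5829
Step 3: K1 = 45 / 3.5829 = 12.6

12.6


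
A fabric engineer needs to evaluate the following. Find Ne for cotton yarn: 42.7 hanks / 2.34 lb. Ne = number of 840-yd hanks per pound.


Formula: Ne = hanks / mass_lb
Substituting: Ne = 42.7 / 2.34
Ne = 18.2

18.2 Ne


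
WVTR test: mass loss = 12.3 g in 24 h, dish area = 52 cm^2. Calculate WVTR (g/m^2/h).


Formula: WVTR = mass_loss / (area * time)
Step 1: Convert area: 52 cm^2 = 0.0052 m^2
Step 2: WVTR = 12.3 g / (0.0052 m^2 * 24 h)
Step 3: WVTR = 12.3 / 0.1248 = 98.6 g/m^2/h

98.6 g/m^2/h


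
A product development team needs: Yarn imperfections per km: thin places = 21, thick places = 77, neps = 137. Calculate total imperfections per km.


Formula: Total = thin places + thick places + neps
Total = 21 + 77 + 137
Total = 235 imperfections/km

235 imperfections/km


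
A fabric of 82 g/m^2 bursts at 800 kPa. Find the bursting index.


Formula: Bursting Index = Bursting Strength / Fabric GSM
BI = 800 kPa / 82 g/m^2
BI = 9.756 kPa/(g/m^2)

9.756 kPa/(g/m^2)


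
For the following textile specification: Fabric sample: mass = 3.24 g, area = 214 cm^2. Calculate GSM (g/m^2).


Formula: GSM = mass_g / area_m2
Step 1: Convert area: 214 cm^2 = 214 / 10000 = 0.0214 m^2
Step 2: GSM = 3.24 g / 0.0214 m^2 = 151.4 g/m^2

151.4 g/m^2


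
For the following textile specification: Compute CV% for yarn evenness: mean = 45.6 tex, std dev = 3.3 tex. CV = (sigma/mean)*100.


Formula: CV% = (standard deviation / mean) * 100
Step 1: Ratio = 3.3 / 45.6 = 0.072368
Step 2: CV% = 0.072368 * 100 = 7.2368% ≈ 7.2%

7.2%


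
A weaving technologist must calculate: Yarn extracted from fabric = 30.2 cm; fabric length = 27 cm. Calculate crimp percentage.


Formula: Crimp% = ((L_yarn - L_fabric) / L_fabric) * 100
Step 1: Extension = 30.2 - 27 = 3.2 cm
Step 2: Crimp% = (3.2 / 27) * 100
Step 3: Crimp% = 0.118519 * 100 = 11.8519% ≈ 11.9%

11.9%


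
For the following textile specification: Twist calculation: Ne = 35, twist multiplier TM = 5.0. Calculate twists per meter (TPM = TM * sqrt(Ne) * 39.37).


Formula: TPM = TM * sqrt(Ne) * 39.37
Step 1: sqrt(Ne) = sqrt(35) = 5.9161
Step 2: TM * sqrt(Ne) = 5.0 * 5.9161 = 29.5805
Step 3: TPM = 29.5805 * 39.37 = 1165 twists/m

1165 twists/m


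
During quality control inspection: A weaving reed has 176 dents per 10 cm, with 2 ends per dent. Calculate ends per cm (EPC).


Formula: EPC = (dents per 10 cm * ends per dent) / 10
Step 1: Total ends per 10 cm = 176 * 2 = 352
Step 2: EPC = 352 / 10 = 35.2 ends/cm

35.2 ends/cm


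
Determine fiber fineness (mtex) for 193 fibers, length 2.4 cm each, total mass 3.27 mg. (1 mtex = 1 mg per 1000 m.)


Formula: fineness (mtex) = mass (mg) / total length (km) = (mass_mg / total_length_m) * 1000
Step 1: Convert fiber length: 2.4 cm = 0.024 m
Step 2: Total fiber length = 193 * 0.024 = 4.632 m
Step 3: Linear density = 3.27 mg / 4.632 m = 0.7060 mg/m
Step 4: fineness = 0.7060 * 1000 = 706.0 mtex

706.0 mtex


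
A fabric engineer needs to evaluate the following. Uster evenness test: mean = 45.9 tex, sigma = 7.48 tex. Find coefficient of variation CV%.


Formula: CV% = (standard deviation / mean) * 100
Step 1: Ratio = 7.48 / 45.9 = 0.162963
Step 2: CV% = 0.162963 * 100 = 16.2963% ≈ 16.3%

16.3%


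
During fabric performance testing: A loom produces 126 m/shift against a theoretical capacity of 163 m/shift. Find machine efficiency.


Formula: Efficiency% = (Actual output / Theoretical output) * 100
Efficiency% = (126 / 163) * 100
Efficiency% = 0.773006 * 100 = 77.3006% ≈ 77.3%

77.3%


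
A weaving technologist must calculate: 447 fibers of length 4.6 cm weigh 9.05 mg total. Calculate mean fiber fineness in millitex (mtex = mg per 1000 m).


Formula: fineness (mtex) = mass (mg) / total length (km) = (mass_mg / total_length_m) * 1000
Step 1: Convert fiber length: 4.6 cm = 0.046 m
Step 2: Total fiber length = 447 * 0.046 = 20.562 m
Step 3: Linear density = 9.05 mg / 20.562 m = 0.4401 mg/m
Step 4: fineness = 0.4401 * 1000 = 440.1 mtex

440.1 mtex


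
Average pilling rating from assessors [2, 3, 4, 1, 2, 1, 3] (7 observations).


Formula: Mean = sum / count
Sum = 2 + 3 + 4 + 1 + 2 + 1 + 3 = 16
Mean = 16 / 7 = 2.3

2.3


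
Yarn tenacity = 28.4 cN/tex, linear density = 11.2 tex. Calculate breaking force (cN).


Formula: Breaking force = Tenacity * Linear density
F = 28.4 cN/tex * 11.2 tex
F = 318.08 cN

318.08 cN


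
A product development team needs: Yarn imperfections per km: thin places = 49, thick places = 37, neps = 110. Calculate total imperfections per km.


Formula: Total = thin places + thick places + neps
Total = 49 + 37 + 110
Total = 196 imperfections/km

196 imperfections/km


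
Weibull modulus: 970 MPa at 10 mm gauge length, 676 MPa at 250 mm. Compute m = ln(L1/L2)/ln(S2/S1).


Formula: m = ln(L1/L2) / ln(S2/S1)
Step 1: ln(L1/L2) = ln(10/250) = -3.21888
Step 2: S2/S1 = 676/970 = 0.69691
Step 3: ln(S2/S1) = ln(0.69691) = -0.36110
Step 4: m = -3.21888 / -0.36110 = 8.91

8.91 (Weibull m)


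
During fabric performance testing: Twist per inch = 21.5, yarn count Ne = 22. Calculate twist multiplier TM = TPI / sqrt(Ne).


Formula: TM = TPI / sqrt(Ne)
Step 1: sqrt(Ne) = sqrt(22) = 4.6904
Step 2: TM = 21.5 / 4.6904 = 4.58

4.58 TM


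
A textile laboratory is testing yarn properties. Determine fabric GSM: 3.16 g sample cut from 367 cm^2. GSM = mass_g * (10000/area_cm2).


Formula: GSM = mass_g / area_m2
Step 1: Convert area: 367 cm^2 = 367 / 10000 = 0.0367 m^2
Step 2: GSM = 3.16 g / 0.0367 m^2 = 86.1 g/m^2

86.1 g/m^2


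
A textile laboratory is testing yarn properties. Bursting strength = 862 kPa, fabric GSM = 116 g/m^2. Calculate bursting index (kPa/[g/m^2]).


Formula: Bursting Index = Bursting Strength / Fabric GSM
BI = 862 kPa / 116 g/m^2
BI = 7.431 kPa/(g/m^2)

7.431 kPa/(g/m^2)


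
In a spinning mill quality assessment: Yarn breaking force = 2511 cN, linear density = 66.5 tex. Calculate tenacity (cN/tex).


Formula: Tenacity = Breaking force / Linear density
Tenacity = 2511 cN / 66.5 tex
Tenacity = 37.76 cN/tex

37.76 cN/tex


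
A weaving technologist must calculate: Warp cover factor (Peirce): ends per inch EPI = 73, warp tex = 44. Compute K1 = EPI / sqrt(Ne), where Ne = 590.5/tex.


Formula: K1 = EPI / sqrt(Ne), with Ne = 590.5 / tex_warp
Step 1: Ne = 590.5 / 44 = 13.42
Step 2: sqrt(Ne) = sqrt(13.42) = 3.6633
Step 3: K1 = 73 / 3.6633 = 19.9

19.9


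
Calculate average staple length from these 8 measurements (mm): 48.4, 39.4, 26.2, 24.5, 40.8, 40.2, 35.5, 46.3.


Formula: Mean = sum of lengths / count
Sum = 48.4 + 39.4 + 26.2 + 24.5 + 40.8 + 40.2 + 35.5 + 46.3
Sum = 301.3 mm
Mean = 301.3 / 8 = 37.66 mm

37.66 mm


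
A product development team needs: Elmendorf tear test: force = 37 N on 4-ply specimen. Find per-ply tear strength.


Formula: Per-ply strength = Total force / Number of plies
Per-ply = 37 N / 4
Per-ply = 9.25 N

9.25 N


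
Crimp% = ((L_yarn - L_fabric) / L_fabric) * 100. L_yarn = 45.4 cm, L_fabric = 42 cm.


Formula: Crimp% = ((L_yarn - L_fabric) / L_fabric) * 100
Step 1: Extension = 45.4 - 42 = 3.4 cm
Step 2: Crimp% = (3.4 / 42) * 100
Step 3: Crimp% = 0.080952 * 100 = 8.0952% ≈ 8.1%

8.1%


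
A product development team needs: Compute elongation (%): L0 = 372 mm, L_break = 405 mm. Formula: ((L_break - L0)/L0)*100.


Formula: Elongation (%) = ((L_break - L0) / L0) * 100
Step 1: Extension = 405 - 372 = 33 mm
Step 2: Elongation = (33 / 372) * 100
Step 3: Elongation = 0.08871 * 100 = 8.871% ≈ 8.9%

8.9%


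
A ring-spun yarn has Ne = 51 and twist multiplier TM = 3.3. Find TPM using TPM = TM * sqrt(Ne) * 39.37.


Formula: TPM = TM * sqrt(Ne) * 39.37
Step 1: sqrt(Ne) = sqrt(51) = 7.1414
Step 2: TM * sqrt(Ne) = 3.3 * 7.1414 = 23.5666
Step 3: TPM = 23.5666 * 39.37 = 928 twists/m

928 twists/m


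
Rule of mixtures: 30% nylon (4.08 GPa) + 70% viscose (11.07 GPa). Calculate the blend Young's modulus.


Formula: Blend property = (fraction_A * property_A) + (fraction_B * property_B)
Step 1: Contribution A = 30/100 * 4.08 GPa = 1.224 GPa
Step 2: Contribution B = 70/100 * 11.07 GPa = 7.749 GPa
Step 3: Blend Young's modulus = 1.224 + 7.749 = 8.973 GPa

8.973 GPa


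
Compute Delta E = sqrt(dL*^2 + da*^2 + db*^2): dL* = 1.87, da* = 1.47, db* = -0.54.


Formula: Delta E = sqrt(dL*^2 + da*^2 + db*^2)
Step 1: dL*^2 = 1.87^2 = 3.4969
Step 2: da*^2 = 1.47^2 = 2.1609
Step 3: db*^2 = (-0.54)^2 = 0.2916
Step 4: Sum = 3.4969 + 2.1609 + 0.2916 = 5.9494
Step 5: Delta E = sqrt(5.9494) = 2.44

2.44 Delta E


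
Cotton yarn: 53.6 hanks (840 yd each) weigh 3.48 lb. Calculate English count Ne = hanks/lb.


Formula: Ne = hanks / mass_lb
Substituting: Ne = 53.6 / 3.48
Ne = 15.4

15.4 Ne


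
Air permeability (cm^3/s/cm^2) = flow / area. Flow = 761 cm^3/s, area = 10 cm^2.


Formula: Air Permeability = Airflow / Test Area
AP = 761 cm^3/s / 10 cm^2
AP = 76.1 cm^3/s/cm^2

76.1 cm^3/s/cm^2


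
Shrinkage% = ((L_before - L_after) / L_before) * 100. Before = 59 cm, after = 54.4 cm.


Formula: Shrinkage% = ((L_before - L_after) / L_before) * 100
Step 1: Shrinkage = 59 - 54.4 = 4.6 cm
Step 2: Shrinkage% = (4.6 / 59) * 100
Step 3: Shrinkage% = 0.077966 * 100 = 7.7966% ≈ 7.8%

7.8%


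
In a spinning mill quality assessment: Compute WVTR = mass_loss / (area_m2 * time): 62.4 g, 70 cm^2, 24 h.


Formula: WVTR = mass_loss / (area * time)
Step 1: Convert area: 70 cm^2 = 0.007 m^2
Step 2: WVTR = 62.4 g / (0.007 m^2 * 24 h)
Step 3: WVTR = 62.4 / 0.168 = 371.4 g/m^2/h

371.4 g/m^2/h


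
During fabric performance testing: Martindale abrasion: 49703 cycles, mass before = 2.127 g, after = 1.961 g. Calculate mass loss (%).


Formula: Mass loss% = ((m_before - m_after) / m_before) * 100
Step 1: Mass loss = 2.127 - 1.961 = 0.166 g
Step 2: Ratio = 0.166 / 2.127 = 0.0780442
Step 3: Mass loss% = 0.0780442 * 100 = 7.80442% ≈ 7.80%

7.80%


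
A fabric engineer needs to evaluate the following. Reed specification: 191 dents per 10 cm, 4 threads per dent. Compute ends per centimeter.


Formula: EPC = (dents per 10 cm * ends per dent) / 10
Step 1: Total ends per 10 cm = 191 * 4 = 764
Step 2: EPC = 764 / 10 = 76.4 ends/cm

76.4 ends/cm


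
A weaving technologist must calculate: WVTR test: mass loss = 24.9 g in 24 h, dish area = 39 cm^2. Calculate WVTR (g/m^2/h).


Formula: WVTR = mass_loss / (area * time)
Step 1: Convert area: 39 cm^2 = 0.0039 m^2
Step 2: WVTR = 24.9 g / (0.0039 m^2 * 24 h)
Step 3: WVTR = 24.9 / 0.0936 = 266.0 g/m^2/h

266.0 g/m^2/h


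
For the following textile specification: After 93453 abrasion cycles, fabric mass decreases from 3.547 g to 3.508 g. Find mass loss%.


Formula: Mass loss% = ((m_before - m_after) / m_before) * 100
Step 1: Mass loss = 3.547 - 3.508 = 0.039 g
Step 2: Ratio = 0.039 / 3.547 = 0.0109952
Step 3: Mass loss% = 0.0109952 * 100 = 1.09952% ≈ 1.10%

1.10%


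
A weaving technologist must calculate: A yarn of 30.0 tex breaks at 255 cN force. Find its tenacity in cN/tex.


Formula: Tenacity = Breaking force / Linear density
Tenacity = 255 cN / 30.0 tex
Tenacity = 8.50 cN/tex

8.50 cN/tex


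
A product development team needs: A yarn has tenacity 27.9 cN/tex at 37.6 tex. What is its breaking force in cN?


Formula: Breaking force = Tenacity * Linear density
F = 27.9 cN/tex * 37.6 tex
F = 1049.04 cN

1049.04 cN


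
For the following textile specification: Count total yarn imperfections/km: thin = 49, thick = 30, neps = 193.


Formula: Total = thin places + thick places + neps
Total = 49 + 30 + 193
Total = 272 imperfections/km

272 imperfections/km


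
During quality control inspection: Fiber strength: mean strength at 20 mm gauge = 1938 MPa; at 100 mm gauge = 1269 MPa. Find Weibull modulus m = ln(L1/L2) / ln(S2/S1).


Formula: m = ln(L1/L2) / ln(S2/S1)
Step 1: ln(L1/L2) = ln(20/100) = -1.60944
Step 2: S2/S1 = 1269/1938 = 0.6548
Step 3: ln(S2/S1) = ln(0.6548) = -0.42343
Step 4: m = -1.60944 / -0.42343 = 3.80

3.80 (Weibull m)


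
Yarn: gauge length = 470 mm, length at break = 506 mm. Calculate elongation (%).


Formula: Elongation (%) = ((L_break - L0) / L0) * 100
Step 1: Extension = 506 - 470 = 36 mm
Step 2: Elongation = (36 / 470) * 100
Step 3: Elongation = 0.076596 * 100 = 7.6596% ≈ 7.7%

7.7%


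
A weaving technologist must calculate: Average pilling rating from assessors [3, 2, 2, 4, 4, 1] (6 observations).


Formula: Mean = sum / count
Sum = 3 + 2 + 2 + 4 + 4 + 1 = 16
Mean = 16 / 6 = 2.7

2.7


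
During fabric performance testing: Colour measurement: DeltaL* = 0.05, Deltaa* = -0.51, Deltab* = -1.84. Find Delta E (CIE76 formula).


Formula: Delta E = sqrt(dL*^2 + da*^2 + db*^2)
Step 1: dL*^2 = 0.05^2 = 0.0025
Step 2: da*^2 = (-0.51)^2 = 0.2601
Step 3: db*^2 = (-1.84)^2 = 3.3856
Step 4: Sum = 0.0025 + 0.2601 + 3.3856 = 3.6482
Step 5: Delta E = sqrt(3.6482) = 1.91

1.91 Delta E


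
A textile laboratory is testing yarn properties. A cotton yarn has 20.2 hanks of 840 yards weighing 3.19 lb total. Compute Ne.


Formula: Ne = hanks / mass_lb
Substituting: Ne = 20.2 / 3.19
Ne = 6.3

6.3 Ne


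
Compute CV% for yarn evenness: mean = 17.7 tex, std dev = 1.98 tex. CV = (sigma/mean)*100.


Formula: CV% = (standard deviation / mean) * 100
Step 1: Ratio = 1.98 / 17.7 = 0.111864
Step 2: CV% = 0.111864 * 100 = 11.1864% ≈ 11.2%

11.2%


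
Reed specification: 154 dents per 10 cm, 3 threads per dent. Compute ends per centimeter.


Formula: EPC = (dents per 10 cm * ends per dent) / 10
Step 1: Total ends per 10 cm = 154 * 3 = 462
Step 2: EPC = 462 / 10 = 46.2 ends/cm

46.2 ends/cm


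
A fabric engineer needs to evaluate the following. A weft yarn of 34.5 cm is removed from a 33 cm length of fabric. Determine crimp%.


Formula: Crimp% = ((L_yarn - L_fabric) / L_fabric) * 100
Step 1: Extension = 34.5 - 33 = 1.5 cm
Step 2: Crimp% = (1.5 / 33) * 100
Step 3: Crimp% = 0.045455 * 100 = 4.5455% ≈ 4.5%

4.5%


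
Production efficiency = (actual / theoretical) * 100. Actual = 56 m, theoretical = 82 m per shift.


Formula: Efficiency% = (Actual output / Theoretical output) * 100
Efficiency% = (56 / 82) * 100
Efficiency% = 0.682927 * 100 = 68.2927% ≈ 68.3%

68.3%


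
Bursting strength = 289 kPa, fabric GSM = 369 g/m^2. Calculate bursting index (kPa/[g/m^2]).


Formula: Bursting Index = Bursting Strength / Fabric GSM
BI = 289 kPa / 369 g/m^2
BI = 0.783 kPa/(g/m^2)

0.783 kPa/(g/m^2)


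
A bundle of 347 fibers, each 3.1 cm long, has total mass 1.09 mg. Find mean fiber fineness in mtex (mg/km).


Formula: fineness (mtex) = mass (mg) / total length (km) = (mass_mg / total_length_m) * 1000
Step 1: Convert fiber length: 3.1 cm = 0.031 m
Step 2: Total fiber length = 347 * 0.031 = 10.757 m
Step 3: Linear density = 1.09 mg / 10.757 m = 0.1013 mg/m
Step 4: fineness = 0.1013 * 1000 = 101.3 mtex

101.3 mtex


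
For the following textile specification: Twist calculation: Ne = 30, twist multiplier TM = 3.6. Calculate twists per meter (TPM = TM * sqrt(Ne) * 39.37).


Formula: TPM = TM * sqrt(Ne) * 39.37
Step 1: sqrt(Ne) = sqrt(30) = 5.4772
Step 2: TM * sqrt(Ne) = 3.6 * 5.4772 = 19.7179
Step 3: TPM = 19.7179 * 39.37 = 776 twists/m

776 twists/m


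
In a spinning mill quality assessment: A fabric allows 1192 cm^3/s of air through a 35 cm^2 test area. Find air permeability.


Formula: Air Permeability = Airflow / Test Area
AP = 1192 cm^3/s / 35 cm^2
AP = 34.1 cm^3/s/cm^2

34.1 cm^3/s/cm^2


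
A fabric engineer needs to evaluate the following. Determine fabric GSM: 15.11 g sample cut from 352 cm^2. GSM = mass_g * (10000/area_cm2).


Formula: GSM = mass_g / area_m2
Step 1: Convert area: 352 cm^2 = 352 / 10000 = 0.0352 m^2
Step 2: GSM = 15.11 g / 0.0352 m^2 = 429.3 g/m^2

429.3 g/m^2


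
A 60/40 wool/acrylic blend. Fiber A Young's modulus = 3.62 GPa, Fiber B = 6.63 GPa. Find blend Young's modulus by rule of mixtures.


Formula: Blend property = (fraction_A * property_A) + (fraction_B * property_B)
Step 1: Contribution A = 60/100 * 3.62 GPa = 2.172 GPa
Step 2: Contribution B = 40/100 * 6.63 GPa = 2.652 GPa
Step 3: Blend Young's modulus = 2.172 + 2.652 = 4.824 GPa

4.824 GPa


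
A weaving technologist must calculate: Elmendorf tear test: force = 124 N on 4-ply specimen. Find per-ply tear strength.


Formula: Per-ply strength = Total force / Number of plies
Per-ply = 124 N / 4
Per-ply = 31 N

31 N


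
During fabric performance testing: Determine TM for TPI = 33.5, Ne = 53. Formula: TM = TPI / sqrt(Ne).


Formula: TM = TPI / sqrt(Ne)
Step 1: sqrt(Ne) = sqrt(53) = 7.2801
Step 2: TM = 33.5 / 7.2801 = 4.60

4.60 TM


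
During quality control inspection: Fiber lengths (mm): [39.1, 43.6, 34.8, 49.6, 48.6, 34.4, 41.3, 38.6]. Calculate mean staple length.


Formula: Mean = sum of lengths / count
Sum = 39.1 + 43.6 + 34.8 + 49.6 + 48.6 + 34.4 + 41.3 + 38.6
Sum = 330.0 mm
Mean = 330.0 / 8 = 41.25 mm

41.25 mm


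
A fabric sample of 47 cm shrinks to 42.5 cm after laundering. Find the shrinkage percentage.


Formula: Shrinkage% = ((L_before - L_after) / L_before) * 100
Step 1: Shrinkage = 47 - 42.5 = 4.5 cm
Step 2: Shrinkage% = (4.5 / 47) * 100
Step 3: Shrinkage% = 0.095745 * 100 = 9.5745% ≈ 9.6%

9.6%


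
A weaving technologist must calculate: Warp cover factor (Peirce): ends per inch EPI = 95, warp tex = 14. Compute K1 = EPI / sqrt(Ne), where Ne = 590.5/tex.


Formula: K1 = EPI / sqrt(Ne), with Ne = 590.5 / tex_warp
Step 1: Ne = 590.5 / 14 = 42.179
Step 2: sqrt(Ne) = sqrt(42.179) = 6.4945
Step 3: K1 = 95 / 6.4945 = 14.6

14.6


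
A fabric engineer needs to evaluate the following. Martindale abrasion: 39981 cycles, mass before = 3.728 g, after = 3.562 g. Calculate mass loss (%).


Formula: Mass loss% = ((m_before - m_after) / m_before) * 100
Step 1: Mass loss = 3.728 - 3.562 = 0.166 g
Step 2: Ratio = 0.166 / 3.728 = 0.0445279
Step 3: Mass loss% = 0.0445279 * 100 = 4.45279% ≈ 4.45%

4.45%


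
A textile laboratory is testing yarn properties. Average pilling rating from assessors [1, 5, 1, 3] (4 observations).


Formula: Mean = sum / count
Sum = 1 + 5 + 1 + 3 = 10
Mean = 10 / 4 = 2.5

2.5


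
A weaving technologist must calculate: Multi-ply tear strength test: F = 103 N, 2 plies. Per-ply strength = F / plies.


Formula: Per-ply strength = Total force / Number of plies
Per-ply = 103 N / 2
Per-ply = 51.5 N

51.5 N


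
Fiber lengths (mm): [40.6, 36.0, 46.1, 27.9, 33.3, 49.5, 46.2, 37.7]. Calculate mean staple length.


Formula: Mean = sum of lengths / count
Sum = 40.6 + 36.0 + 46.1 + 27.9 + 33.3 + 49.5 + 46.2 + 37.7
Sum = 317.3 mm
Mean = 317.3 / 8 = 39.66 mm

39.66 mm


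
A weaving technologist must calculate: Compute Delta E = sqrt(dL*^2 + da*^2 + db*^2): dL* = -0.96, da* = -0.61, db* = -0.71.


Formula: Delta E = sqrt(dL*^2 + da*^2 + db*^2)
Step 1: dL*^2 = (-0.96)^2 = 0.9216
Step 2: da*^2 = (-0.61)^2 = 0.3721
Step 3: db*^2 = (-0.71)^2 = 0.5041
Step 4: Sum = 0.9216 + 0.3721 + 0.5041 = 1.7978
Step 5: Delta E = sqrt(1.7978) = 1.34

1.34 Delta E


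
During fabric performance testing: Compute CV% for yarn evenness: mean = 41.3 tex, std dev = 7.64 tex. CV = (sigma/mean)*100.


Formula: CV% = (standard deviation / mean) * 100
Step 1: Ratio = 7.64 / 41.3 = 0.184988
Step 2: CV% = 0.184988 * 100 = 18.4988% ≈ 18.5%

18.5%


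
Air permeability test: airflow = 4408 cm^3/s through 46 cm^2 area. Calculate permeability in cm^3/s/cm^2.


Formula: Air Permeability = Airflow / Test Area
AP = 4408 cm^3/s / 46 cm^2
AP = 95.8 cm^3/s/cm^2

95.8 cm^3/s/cm^2


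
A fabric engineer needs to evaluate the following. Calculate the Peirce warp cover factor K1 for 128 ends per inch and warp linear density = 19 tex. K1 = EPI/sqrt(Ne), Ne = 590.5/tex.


Formula: K1 = EPI / sqrt(Ne), with Ne = 590.5 / tex_warp
Step 1: Ne = 590.5 / 19 = 31.079
Step 2: sqrt(Ne) = sqrt(31.079) = 5.5749
Step 3: K1 = 128 / 5.5749 = 23.0

23.0


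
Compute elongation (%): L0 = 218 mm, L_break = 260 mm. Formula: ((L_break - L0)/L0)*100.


Formula: Elongation (%) = ((L_break - L0) / L0) * 100
Step 1: Extension = 260 - 218 = 42 mm
Step 2: Elongation = (42 / 218) * 100
Step 3: Elongation = 0.192661 * 100 = 19.2661% ≈ 19.3%

19.3%


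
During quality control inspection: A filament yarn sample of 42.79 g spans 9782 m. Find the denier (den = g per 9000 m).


Formula: den = (mass_g / length_m) * 9000
Substituting: den = (42.79 / 9782) * 9000
Intermediate: 42.79 / 9782 = 0.00437436 g/m
den = 0.00437436 * 9000 = 39.4 denier

39.4 denier


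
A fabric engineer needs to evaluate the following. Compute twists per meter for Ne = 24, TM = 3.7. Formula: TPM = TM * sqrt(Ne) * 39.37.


Formula: TPM = TM * sqrt(Ne) * 39.37
Step 1: sqrt(Ne) = sqrt(24) = 4.899
Step 2: TM * sqrt(Ne) = 3.7 * 4.899 = 18.1263
Step 3: TPM = 18.1263 * 39.37 = 714 twists/m

714 twists/m


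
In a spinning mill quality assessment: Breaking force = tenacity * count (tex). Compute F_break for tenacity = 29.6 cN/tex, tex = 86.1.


Formula: Breaking force = Tenacity * Linear density
F = 29.6 cN/tex * 86.1 tex
F = 2548.56 cN

2548.56 cN


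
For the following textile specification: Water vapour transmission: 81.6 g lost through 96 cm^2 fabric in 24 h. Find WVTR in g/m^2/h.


Formula: WVTR = mass_loss / (area * time)
Step 1: Convert area: 96 cm^2 = 0.0096 m^2
Step 2: WVTR = 81.6 g / (0.0096 m^2 * 24 h)
Step 3: WVTR = 81.6 / 0.2304 = 354.2 g/m^2/h

354.2 g/m^2/h


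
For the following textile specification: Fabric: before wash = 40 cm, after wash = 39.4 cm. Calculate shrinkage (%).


Formula: Shrinkage% = ((L_before - L_after) / L_before) * 100
Step 1: Shrinkage = 40 - 39.4 = 0.6 cm
Step 2: Shrinkage% = (0.6 / 40) * 100
Step 3: Shrinkage% = 0.015 * 100 = 1.5%

1.5%


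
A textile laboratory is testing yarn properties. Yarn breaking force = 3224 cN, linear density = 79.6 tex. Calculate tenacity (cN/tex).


Formula: Tenacity = Breaking force / Linear density
Tenacity = 3224 cN / 79.6 tex
Tenacity = 40.50 cN/tex

40.50 cN/tex


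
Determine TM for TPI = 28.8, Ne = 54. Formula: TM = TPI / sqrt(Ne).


Formula: TM = TPI / sqrt(Ne)
Step 1: sqrt(Ne) = sqrt(54) = 7.3485
Step 2: TM = 28.8 / 7.3485 = 3.92

3.92 TM


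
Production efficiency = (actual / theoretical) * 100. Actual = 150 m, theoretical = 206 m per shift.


Formula: Efficiency% = (Actual output / Theoretical output) * 100
Efficiency% = (150 / 206) * 100
Efficiency% = 0.728155 * 100 = 72.8155% ≈ 72.8%

72.8%


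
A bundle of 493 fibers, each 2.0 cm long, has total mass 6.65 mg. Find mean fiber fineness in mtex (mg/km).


Formula: fineness (mtex) = mass (mg) / total length (km) = (mass_mg / total_length_m) * 1000
Step 1: Convert fiber length: 2.0 cm = 0.02 m
Step 2: Total fiber length = 493 * 0.02 = 9.86 m
Step 3: Linear density = 6.65 mg / 9.86 m = 0.6744 mg/m
Step 4: fineness = 0.6744 * 1000 = 674.4 mtex

674.4 mtex


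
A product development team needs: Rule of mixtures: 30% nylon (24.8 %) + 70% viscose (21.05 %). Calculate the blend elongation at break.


Formula: Blend property = (fraction_A * property_A) + (fraction_B * property_B)
Step 1: Contribution A = 30/100 * 24.8 % = 7.44 %
Step 2: Contribution B = 70/100 * 21.05 % = 14.735 %
Step 3: Blend elongation at break = 7.44 + 14.735 = 22.175 %

22.175 %


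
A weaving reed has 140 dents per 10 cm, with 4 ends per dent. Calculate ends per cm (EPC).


Formula: EPC = (dents per 10 cm * ends per dent) / 10
Step 1: Total ends per 10 cm = 140 * 4 = 560
Step 2: EPC = 560 / 10 = 56.0 ends/cm

56.0 ends/cm


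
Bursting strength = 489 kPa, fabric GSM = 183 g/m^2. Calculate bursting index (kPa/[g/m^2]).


Formula: Bursting Index = Bursting Strength / Fabric GSM
BI = 489 kPa / 183 g/m^2
BI = 2.672 kPa/(g/m^2)

2.672 kPa/(g/m^2)


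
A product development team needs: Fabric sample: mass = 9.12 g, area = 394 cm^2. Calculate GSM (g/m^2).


Formula: GSM = mass_g / area_m2
Step 1: Convert area: 394 cm^2 = 394 / 10000 = 0.0394 m^2
Step 2: GSM = 9.12 g / 0.0394 m^2 = 231.5 g/m^2

231.5 g/m^2


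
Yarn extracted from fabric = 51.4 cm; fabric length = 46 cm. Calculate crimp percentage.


Formula: Crimp% = ((L_yarn - L_fabric) / L_fabric) * 100
Step 1: Extension = 51.4 - 46 = 5.4 cm
Step 2: Crimp% = (5.4 / 46) * 100
Step 3: Crimp% = 0.117391 * 100 = 11.7391% ≈ 11.7%

11.7%


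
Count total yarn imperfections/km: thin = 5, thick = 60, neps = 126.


Formula: Total = thin places + thick places + neps
Total = 5 + 60 + 126
Total = 191 imperfections/km

191 imperfections/km


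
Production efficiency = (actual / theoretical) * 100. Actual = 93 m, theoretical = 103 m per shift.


Formula: Efficiency% = (Actual output / Theoretical output) * 100
Efficiency% = (93 / 103) * 100
Efficiency% = 0.902913 * 100 = 90.2913% ≈ 90.3%

90.3%


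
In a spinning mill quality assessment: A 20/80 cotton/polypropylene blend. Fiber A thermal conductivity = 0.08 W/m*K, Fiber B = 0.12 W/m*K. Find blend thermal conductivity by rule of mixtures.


Formula: Blend property = (fraction_A * property_A) + (fraction_B * property_B)
Step 1: Contribution A = 20/100 * 0.08 W/m*K = 0.016 W/m*K
Step 2: Contribution B = 80/100 * 0.12 W/m*K = 0.096 W/m*K
Step 3: Blend thermal conductivity = 0.016 + 0.096 = 0.112 W/m*K

0.112 W/m*K


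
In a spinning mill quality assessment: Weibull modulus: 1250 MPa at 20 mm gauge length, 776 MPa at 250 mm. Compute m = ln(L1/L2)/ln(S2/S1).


Formula: m = ln(L1/L2) / ln(S2/S1)
Step 1: ln(L1/L2) = ln(20/250) = -2.52573
Step 2: S2/S1 = 776/1250 = 0.6208
Step 3: ln(S2/S1) = ln(0.6208) = -0.47675
Step 4: m = -2.52573 / -0.47675 = 5.30

5.30 (Weibull m)


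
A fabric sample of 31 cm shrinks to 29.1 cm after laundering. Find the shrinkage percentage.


Formula: Shrinkage% = ((L_before - L_after) / L_before) * 100
Step 1: Shrinkage = 31 - 29.1 = 1.9 cm
Step 2: Shrinkage% = (1.9 / 31) * 100
Step 3: Shrinkage% = 0.06129 * 100 = 6.129% ≈ 6.1%

6.1%


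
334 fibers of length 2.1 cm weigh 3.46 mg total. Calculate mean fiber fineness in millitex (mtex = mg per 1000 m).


Formula: fineness (mtex) = mass (mg) / total length (km) = (mass_mg / total_length_m) * 1000
Step 1: Convert fiber length: 2.1 cm = 0.021 m
Step 2: Total fiber length = 334 * 0.021 = 7.014 m
Step 3: Linear density = 3.46 mg / 7.014 m = 0.4933 mg/m
Step 4: fineness = 0.4933 * 1000 = 493.3 mtex

493.3 mtex


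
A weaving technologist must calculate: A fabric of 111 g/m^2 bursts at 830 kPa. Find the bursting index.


Formula: Bursting Index = Bursting Strength / Fabric GSM
BI = 830 kPa / 111 g/m^2
BI = 7.477 kPa/(g/m^2)

7.477 kPa/(g/m^2)


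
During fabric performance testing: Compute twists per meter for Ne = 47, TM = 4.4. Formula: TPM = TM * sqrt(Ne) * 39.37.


Formula: TPM = TM * sqrt(Ne) * 39.37
Step 1: sqrt(Ne) = sqrt(47) = 6.8557
Step 2: TM * sqrt(Ne) = 4.4 * 6.8557 = 30.1651
Step 3: TPM = 30.1651 * 39.37 = 1188 twists/m

1188 twists/m


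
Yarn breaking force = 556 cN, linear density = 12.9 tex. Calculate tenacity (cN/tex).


Formula: Tenacity = Breaking force / Linear density
Tenacity = 556 cN / 12.9 tex
Tenacity = 43.10 cN/tex

43.10 cN/tex


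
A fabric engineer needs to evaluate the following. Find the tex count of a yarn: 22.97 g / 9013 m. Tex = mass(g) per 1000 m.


Formula: Tex = (mass_g / length_m) * 1000
Substituting: Tex = (22.97 / 9013) * 1000
Intermediate: 22.97 / 9013 = 0.00254854 g/m
Tex = 0.00254854 * 1000 = 2.55 tex

2.55 tex


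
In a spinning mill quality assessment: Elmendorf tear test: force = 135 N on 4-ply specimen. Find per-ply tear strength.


Formula: Per-ply strength = Total force / Number of plies
Per-ply = 135 N / 4
Per-ply = 33.75 N

33.75 N


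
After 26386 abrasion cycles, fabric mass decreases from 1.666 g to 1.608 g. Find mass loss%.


Formula: Mass loss% = ((m_before - m_after) / m_before) * 100
Step 1: Mass loss = 1.666 - 1.608 = 0.058 g
Step 2: Ratio = 0.058 / 1.666 = 0.0348139
Step 3: Mass loss% = 0.0348139 * 100 = 3.48139% ≈ 3.48%

3.48%


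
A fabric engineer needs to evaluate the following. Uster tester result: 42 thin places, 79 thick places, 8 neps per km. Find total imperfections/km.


Formula: Total = thin places + thick places + neps
Total = 42 + 79 + 8
Total = 129 imperfections/km

129 imperfections/km


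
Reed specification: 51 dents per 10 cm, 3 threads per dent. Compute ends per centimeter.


Formula: EPC = (dents per 10 cm * ends per dent) / 10
Step 1: Total ends per 10 cm = 51 * 3 = 153
Step 2: EPC = 153 / 10 = 15.3 ends/cm

15.3 ends/cm


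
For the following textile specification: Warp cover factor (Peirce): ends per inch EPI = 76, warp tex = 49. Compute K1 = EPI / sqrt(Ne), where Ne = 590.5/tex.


Formula: K1 = EPI / sqrt(Ne), with Ne = 590.5 / tex_warp
Step 1: Ne = 590.5 / 49 = 12.051
Step 2: sqrt(Ne) = sqrt(12.051) = 3.4715
Step 3: K1 = 76 / 3.4715 = 21.9

21.9


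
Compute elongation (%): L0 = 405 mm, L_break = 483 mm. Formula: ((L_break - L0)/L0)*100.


Formula: Elongation (%) = ((L_break - L0) / L0) * 100
Step 1: Extension = 483 - 405 = 78 mm
Step 2: Elongation = (78 / 405) * 100
Step 3: Elongation = 0.192593 * 100 = 19.2593% ≈ 19.3%

19.3%


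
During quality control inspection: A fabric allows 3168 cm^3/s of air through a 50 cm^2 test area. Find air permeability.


Formula: Air Permeability = Airflow / Test Area
AP = 3168 cm^3/s / 50 cm^2
AP = 63.4 cm^3/s/cm^2

63.4 cm^3/s/cm^2


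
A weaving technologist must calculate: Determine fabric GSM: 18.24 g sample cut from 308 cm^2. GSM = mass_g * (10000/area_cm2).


Formula: GSM = mass_g / area_m2
Step 1: Convert area: 308 cm^2 = 308 / 10000 = 0.0308 m^2
Step 2: GSM = 18.24 g / 0.0308 m^2 = 592.2 g/m^2

592.2 g/m^2


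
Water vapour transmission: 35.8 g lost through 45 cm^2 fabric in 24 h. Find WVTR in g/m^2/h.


Formula: WVTR = mass_loss / (area * time)
Step 1: Convert area: 45 cm^2 = 0.0045 m^2
Step 2: WVTR = 35.8 g / (0.0045 m^2 * 24 h)
Step 3: WVTR = 35.8 / 0.108 = 331.5 g/m^2/h

331.5 g/m^2/h
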